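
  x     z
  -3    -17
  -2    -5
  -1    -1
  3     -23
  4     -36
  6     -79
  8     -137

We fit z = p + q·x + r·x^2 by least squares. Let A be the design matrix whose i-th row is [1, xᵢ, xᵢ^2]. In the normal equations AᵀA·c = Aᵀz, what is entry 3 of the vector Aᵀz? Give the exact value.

-12569

Entry 3 ↔ basis x^2, so (Aᵀz)_{3} = Σᵢ (x^2)·zᵢ = (9)·(-17) + (4)·(-5) + (1)·(-1) + (9)·(-23) + (16)·(-36) + (36)·(-79) + (64)·(-137) = -12569.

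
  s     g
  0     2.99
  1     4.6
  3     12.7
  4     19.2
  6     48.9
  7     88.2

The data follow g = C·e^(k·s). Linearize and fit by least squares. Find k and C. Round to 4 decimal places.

Let Y = ln g. Fitting Y = k·s + ln C by least squares:
Over the data: Σs = 21.0000, Σ(s)² = 111.0000, Σln g = 16.4872, Σs·ln g = 75.6664.
Normal system: [[111.0000, 21.0000]; [21.0000, 6]]·[k, ln C]ᵀ = [75.6664, 16.4872]ᵀ.
Δ = 111.0000·6 − (21.0000)² = 225.0000; k = (75.6664·6 − 21.0000·16.4872)/225.0000 = 0.47896, ln C = (111.0000·16.4872 − 21.0000·75.6664)/225.0000 = 1.07150, so C = exp(1.07150) = 2.91975.

k = 0.4790, C = 2.9198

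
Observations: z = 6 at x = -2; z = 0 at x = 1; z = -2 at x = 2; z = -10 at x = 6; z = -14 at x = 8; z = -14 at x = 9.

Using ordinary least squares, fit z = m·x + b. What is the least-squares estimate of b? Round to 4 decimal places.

Forming MᵀM = [[190, 24]; [24, 6]] and Mᵀz = [-314, -34]ᵀ gives MᵀM·[m, b]ᵀ = Mᵀz.
Determinant 190·6 − 24² = 564.
m = ((-314)·6 − 24·(-34))/564 = -89/47; b = (190·(-34) − 24·(-314))/564 = 269/141.

b = 1.9078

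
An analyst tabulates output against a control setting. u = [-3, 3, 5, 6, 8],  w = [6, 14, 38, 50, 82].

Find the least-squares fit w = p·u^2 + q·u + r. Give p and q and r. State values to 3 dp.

AᵀA·[p, q, r]ᵀ = Aᵀw reads: 6179·p + 853·q + 143·r = 8178;  853·p + 143·q + 19·r = 1170;  143·p + 19·q + 5·r = 190.
(Σu^2·u^2 = 6179, Σu^2·u = 853, Σu^2 = 143, Σu·u = 143, Σu = 19, Σ1 = 5, Σu^2·w = 8178, Σu·w = 1170, Σw = 190.)
Inverting the 3×3 Gram matrix, [p, q, r]ᵀ = [3308/3099, 5144/3099, 1202/1033]ᵀ.

p = 1.067, q = 1.660, r = 1.164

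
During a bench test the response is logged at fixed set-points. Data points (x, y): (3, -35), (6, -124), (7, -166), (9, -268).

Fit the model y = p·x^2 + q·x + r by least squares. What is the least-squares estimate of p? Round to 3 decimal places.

From the data, Σx^2·x^2 = 10339, Σx^2·x = 1315, Σx^2 = 175, Σx·x = 175, Σx = 25, Σ1 = 4.
And Σx^2·y = -34621, Σx·y = -4423, Σy = -593.
AᵀA·[p, q, r]ᵀ = Aᵀy becomes [[10339, 1315, 175]; [1315, 175, 25]; [175, 25, 4]]·[p, q, r]ᵀ = [-34621, -4423, -593]ᵀ.
Inverting the 3×3 Gram matrix, [p, q, r]ᵀ = [-61/20, -671/300, -5/6]ᵀ.

p = -3.050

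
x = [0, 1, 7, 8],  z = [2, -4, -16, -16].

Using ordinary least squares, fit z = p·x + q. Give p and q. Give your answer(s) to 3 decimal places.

Setting ∂/∂p … = 0 gives: 114·p + 16·q = -244;  16·p + 4·q = -34.
det = 114·4 − 16² = 200.
p = ((-244)·4 − 16·(-34))/200 = -54/25; q = (114·(-34) − 16·(-244))/200 = 7/50.

p = -2.160, q = 0.140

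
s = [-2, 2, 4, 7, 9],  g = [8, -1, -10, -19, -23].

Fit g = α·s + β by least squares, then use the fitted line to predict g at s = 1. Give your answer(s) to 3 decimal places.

ĝ = -0.162

Normal-equation sums: Σs·s = 154, Σs = 20, Σ1 = 5.
And Σs·g = -398, Σg = -45.
Normal equations: [[154, 20]; [20, 5]]·[α, β]ᵀ = [-398, -45]ᵀ.
Δ = 154·5 − 20² = 370.
α = ((-398)·5 − 20·(-45))/370 = -109/37; β = (154·(-45) − 20·(-398))/370 = 103/37.
At s = 1: ĝ = (-109/37)·(1) + (103/37)·(1) = -6/37.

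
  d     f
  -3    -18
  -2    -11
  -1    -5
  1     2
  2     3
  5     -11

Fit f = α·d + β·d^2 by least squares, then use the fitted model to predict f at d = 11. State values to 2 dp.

f̂ = -92.81

With design matrix A, AᵀA = [[44, 98]; [98, 740]] and Aᵀf = [34, -472]ᵀ.
Eliminating β: 740·(row 1) − 98·(row 2) gives 22956·α = 740·34 − 98·(-472) = 71416, so α = 17854/5739.
Then β = ((-472) − 98·(17854/5739))/740 = -6025/5739.
At d = 11: f̂ = (17854/5739)·(11) + (-6025/5739)·(121) = -532631/5739.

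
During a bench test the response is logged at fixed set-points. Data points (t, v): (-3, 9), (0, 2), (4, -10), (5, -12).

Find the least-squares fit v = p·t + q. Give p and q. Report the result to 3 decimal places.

The normal equations are: 50·p + 6·q = -127;  6·p + 4·q = -11.
(Σt·t = 50, Σt = 6, Σ1 = 4, Σt·v = -127, Σv = -11.)
det = 50·4 − 6² = 164.
p = ((-127)·4 − 6·(-11))/164 = -221/82; q = (50·(-11) − 6·(-127))/164 = 53/41.

p = -2.695, q = 1.293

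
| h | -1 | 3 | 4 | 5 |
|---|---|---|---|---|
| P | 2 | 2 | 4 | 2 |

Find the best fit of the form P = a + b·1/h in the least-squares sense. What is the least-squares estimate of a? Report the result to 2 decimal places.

a = 2.53

Sums needed: Σ1 = 4, Σ1/h = -13/60, Σ1/h·1/h = 4369/3600.
Right-hand side: ΣP = 10, Σ1/h·P = 1/15.
XᵀX·[a, b]ᵀ = XᵀP becomes [[4, -13/60]; [-13/60, 4369/3600]]·[a, b]ᵀ = [10, 1/15]ᵀ.
det = 4·(4369/3600) − (-13/60)² = 1923/400.
a = (10·(4369/3600) − (-13/60)·(1/15))/(1923/400) = 43742/17307; b = (4·(1/15) − (-13/60)·10)/(1923/400) = 2920/5769.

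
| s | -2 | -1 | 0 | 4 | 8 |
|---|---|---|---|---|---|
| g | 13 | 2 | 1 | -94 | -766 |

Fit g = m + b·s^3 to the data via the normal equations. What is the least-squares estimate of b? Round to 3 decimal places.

Forming AᵀA = [[5, 567]; [567, 266305]] and Aᵀg = [-844, -398314]ᵀ gives AᵀA·[m, b]ᵀ = Aᵀg.
Δ = 5·266305 − 567² = 1010036.
m = ((-844)·266305 − 567·(-398314))/1010036 = 541309/505018; b = (5·(-398314) − 567·(-844))/1010036 = -756511/505018.

b = -1.498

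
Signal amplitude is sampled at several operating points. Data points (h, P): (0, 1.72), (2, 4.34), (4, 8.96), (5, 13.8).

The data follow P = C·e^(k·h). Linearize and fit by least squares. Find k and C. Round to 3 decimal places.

k = 0.410, C = 1.783

With ln Pᵢ as the transformed response and hᵢ as the regressor:
XᵀX = [[45.0000, 11.0000]; [11.0000, 4]], rhs = [24.8302, 6.8276]ᵀ  (here Σh = 11.0000, Σ(h)² = 45.0000, Σln P = 6.8276, Σh·ln P = 24.8302).
Solving (det = 59.0000): k = 0.41045, ln C = 0.57817, so C = exp(0.57817) = 1.78277.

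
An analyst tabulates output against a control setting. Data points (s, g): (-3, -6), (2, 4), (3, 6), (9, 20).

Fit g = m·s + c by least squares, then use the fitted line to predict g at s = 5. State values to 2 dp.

Entries of XᵀX: Σs·s = 103, Σs = 11, Σ1 = 4.
And Σs·g = 224, Σg = 24.
Normal equations: [[103, 11]; [11, 4]]·[m, c]ᵀ = [224, 24]ᵀ.
det = 103·4 − 11² = 291.
m = (224·4 − 11·24)/291 = 632/291; c = (103·24 − 11·224)/291 = 8/291.
At s = 5: ĝ = (632/291)·(5) + (8/291)·(1) = 1056/97.

ĝ = 10.89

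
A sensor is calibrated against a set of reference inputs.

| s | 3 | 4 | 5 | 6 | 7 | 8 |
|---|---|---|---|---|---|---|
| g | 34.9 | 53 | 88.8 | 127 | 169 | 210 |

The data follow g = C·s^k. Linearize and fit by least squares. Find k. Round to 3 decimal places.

Let Y = ln g. Fitting Y = k·ln s + ln C by least squares:
Over the data: Σln s = 9.9115, Σ(ln s)² = 17.0401, Σln g = 27.3304, Σln s·ln g = 46.4083.
Normal system: [[17.0401, 9.9115]; [9.9115, 6]]·[k, ln C]ᵀ = [46.4083, 27.3304]ᵀ.
Solving (det = 4.0036): k = 1.88982, ln C = 1.43324.

k = 1.890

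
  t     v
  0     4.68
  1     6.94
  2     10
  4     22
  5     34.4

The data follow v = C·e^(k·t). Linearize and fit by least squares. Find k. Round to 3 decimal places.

Taking logs, ln v = k·t + ln C, so regress ln v on t.
Σt = 12.0000, Σ(t)² = 46.0000, Σln v = 12.4123, Σt·ln v = 36.5969.
Equations: 46.0000·k + 12.0000·ln C = 36.5969;  12.0000·k + 5·ln C = 12.4123.
Slope k = (n·Σt·ln v − Σt·Σln v)/(n·Σ(t)² − (Σt)²) = (5·36.5969 − 12.0000·12.4123)/86.0000 = 0.39578; ln C = (Σln v − k·Σt)/n = 1.53258.

k = 0.396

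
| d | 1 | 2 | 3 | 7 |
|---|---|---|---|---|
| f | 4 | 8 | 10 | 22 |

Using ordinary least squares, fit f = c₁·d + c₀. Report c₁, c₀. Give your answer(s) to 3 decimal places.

Sums needed: Σd·d = 63, Σd = 13, Σ1 = 4.
For Xᵀf: Σd·f = 204, Σf = 44.
Normal equations: [[63, 13]; [13, 4]]·[c₁, c₀]ᵀ = [204, 44]ᵀ.
det = 63·4 − 13² = 83.
c₁ = (204·4 − 13·44)/83 = 244/83; c₀ = (63·44 − 13·204)/83 = 120/83.

c₁ = 2.940, c₀ = 1.446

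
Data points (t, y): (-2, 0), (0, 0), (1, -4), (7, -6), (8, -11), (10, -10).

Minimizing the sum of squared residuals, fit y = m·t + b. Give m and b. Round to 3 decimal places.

m = -0.902, b = -1.560

AᵀA·[m, b]ᵀ = Aᵀy reads: 218·m + 24·b = -234;  24·m + 6·b = -31.
(Σt·t = 218, Σt = 24, Σ1 = 6, Σt·y = -234, Σy = -31.)
Eliminating b: 6·(row 1) − 24·(row 2) gives 732·m = 6·(-234) − 24·(-31) = -660, so m = -55/61.
Then b = ((-31) − 24·(-55/61))/6 = -571/366.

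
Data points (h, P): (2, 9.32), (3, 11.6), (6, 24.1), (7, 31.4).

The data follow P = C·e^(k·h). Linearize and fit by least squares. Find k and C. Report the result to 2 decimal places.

k = 0.24, C = 5.66

Linearized form: ln P = k·h + ln C. From the 4 transformed points,
Σh = 18.0000, Σ(h)² = 98.0000, Σln P = 11.3122, Σh·ln P = 55.0383.
Equations: 98.0000·k + 18.0000·ln C = 55.0383;  18.0000·k + 4·ln C = 11.3122.
Solving (det = 68.0000): k = 0.24314, ln C = 1.73391, so C = exp(1.73391) = 5.66273.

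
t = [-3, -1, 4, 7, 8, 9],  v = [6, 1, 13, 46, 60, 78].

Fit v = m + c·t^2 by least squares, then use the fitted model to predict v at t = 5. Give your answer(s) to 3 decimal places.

v̂ = 22.627

The normal equations are: 6·m + 220·c = 204;  220·m + 13396·c = 12675.
(Σ1 = 6, Σt^2 = 220, Σt^2·t^2 = 13396, Σv = 204, Σt^2·v = 12675.)
Eliminating c: 13396·(row 1) − 220·(row 2) gives 31976·m = 13396·204 − 220·12675 = -55716, so m = -13929/7994.
Then c = (12675 − 220·(-13929/7994))/13396 = 15585/15988.
At t = 5: v̂ = (-13929/7994)·(1) + (15585/15988)·(25) = 51681/2284.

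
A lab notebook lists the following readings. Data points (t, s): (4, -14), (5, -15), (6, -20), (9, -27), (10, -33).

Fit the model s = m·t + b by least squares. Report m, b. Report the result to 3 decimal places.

m = -3.090, b = -0.791

MᵀM·[m, b]ᵀ = Mᵀs reads: 258·m + 34·b = -824;  34·m + 5·b = -109.
Determinant 258·5 − 34² = 134.
m = ((-824)·5 − 34·(-109))/134 = -207/67; b = (258·(-109) − 34·(-824))/134 = -53/67.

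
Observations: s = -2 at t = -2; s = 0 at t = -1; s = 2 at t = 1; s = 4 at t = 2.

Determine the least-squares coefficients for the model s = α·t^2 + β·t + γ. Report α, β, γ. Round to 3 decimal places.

α = 0.000, β = 1.400, γ = 1.000

Sums needed: Σt^2·t^2 = 34, Σt^2·t = 0, Σt^2 = 10, Σt·t = 10, Σt = 0, Σ1 = 4.
For Aᵀs: Σt^2·s = 10, Σt·s = 14, Σs = 4.
AᵀA·[α, β, γ]ᵀ = Aᵀs becomes [[34, 0, 10]; [0, 10, 0]; [10, 0, 4]]·[α, β, γ]ᵀ = [10, 14, 4]ᵀ.
Row-reducing yields α = 0, β = 7/5, γ = 1.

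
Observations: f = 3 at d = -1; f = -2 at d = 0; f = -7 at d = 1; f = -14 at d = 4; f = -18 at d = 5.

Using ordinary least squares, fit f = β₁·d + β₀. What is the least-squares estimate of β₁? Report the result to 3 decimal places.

β₁ = -3.269

Setting ∂/∂β₁ … = 0 gives: 43·β₁ + 9·β₀ = -156;  9·β₁ + 5·β₀ = -38.
Δ = 43·5 − 9² = 134.
β₁ = ((-156)·5 − 9·(-38))/134 = -219/67; β₀ = (43·(-38) − 9·(-156))/134 = -115/67.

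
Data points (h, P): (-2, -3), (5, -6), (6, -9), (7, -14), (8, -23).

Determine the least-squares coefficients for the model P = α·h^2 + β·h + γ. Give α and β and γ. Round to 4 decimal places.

Compute the Gram sums: Σh^2·h^2 = 8434, Σh^2·h = 1188, Σh^2 = 178, Σh·h = 178, Σh = 24, Σ1 = 5.
For XᵀP: Σh^2·P = -2644, Σh·P = -360, ΣP = -55.
Row-reducing yields α = -1063/1963, β = 2646/1963, γ = 273/151.

α = -0.5415, β = 1.3479, γ = 1.8079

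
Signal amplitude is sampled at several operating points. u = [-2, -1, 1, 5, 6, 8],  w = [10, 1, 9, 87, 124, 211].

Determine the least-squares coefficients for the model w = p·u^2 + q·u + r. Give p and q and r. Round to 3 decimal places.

p = 2.961, q = 2.411, r = 2.190

Compute the Gram sums: Σu^2·u^2 = 6035, Σu^2·u = 845, Σu^2 = 131, Σu·u = 131, Σu = 17, Σ1 = 6.
Right-hand side: Σu^2·w = 20193, Σu·w = 2855, Σw = 442.
Inverting the 3×3 Gram matrix, [p, q, r]ᵀ = [170831/57696, 139099/57696, 10529/4808]ᵀ.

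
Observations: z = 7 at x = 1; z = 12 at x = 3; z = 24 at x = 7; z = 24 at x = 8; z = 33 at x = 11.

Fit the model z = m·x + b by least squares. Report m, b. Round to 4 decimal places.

Compute the Gram sums: Σx·x = 244, Σx = 30, Σ1 = 5.
Right-hand side: Σx·z = 766, Σz = 100.
Δ = 244·5 − 30² = 320.
m = (766·5 − 30·100)/320 = 83/32; b = (244·100 − 30·766)/320 = 71/16.

m = 2.5938, b = 4.4375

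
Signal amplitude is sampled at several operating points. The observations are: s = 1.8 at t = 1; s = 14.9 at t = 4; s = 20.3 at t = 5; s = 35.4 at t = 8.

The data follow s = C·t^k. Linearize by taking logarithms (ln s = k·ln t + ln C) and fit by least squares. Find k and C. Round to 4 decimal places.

k = 1.4555, C = 1.8588

Linearized form: ln s = k·ln t + ln C. From the 4 transformed points,
Sums: Σln t = 5.0752, Σ(ln t)² = 8.8362, Σln s = 9.8665, Σln t·ln s = 16.0071.
Normal system: [[8.8362, 5.0752]; [5.0752, 4]]·[k, ln C]ᵀ = [16.0071, 9.8665]ᵀ.
Slope k = (n·Σln t·ln s − Σln t·Σln s)/(n·Σ(ln t)² − (Σln t)²) = (4·16.0071 − 5.0752·9.8665)/9.5873 = 1.45548; ln C = (Σln s − k·Σln t)/n = 0.61992, so C = exp(0.61992) = 1.85878.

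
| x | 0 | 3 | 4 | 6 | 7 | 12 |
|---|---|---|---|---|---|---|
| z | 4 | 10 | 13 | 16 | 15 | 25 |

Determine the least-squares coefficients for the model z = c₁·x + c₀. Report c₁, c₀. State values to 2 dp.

c₁ = 1.68, c₀ = 4.85

Entries of AᵀA: Σx·x = 254, Σx = 32, Σ1 = 6.
Moment sums: Σx·z = 583, Σz = 83.
AᵀA·[c₁, c₀]ᵀ = Aᵀz becomes [[254, 32]; [32, 6]]·[c₁, c₀]ᵀ = [583, 83]ᵀ.
Δ = 254·6 − 32² = 500.
c₁ = (583·6 − 32·83)/500 = 421/250; c₀ = (254·83 − 32·583)/500 = 1213/250.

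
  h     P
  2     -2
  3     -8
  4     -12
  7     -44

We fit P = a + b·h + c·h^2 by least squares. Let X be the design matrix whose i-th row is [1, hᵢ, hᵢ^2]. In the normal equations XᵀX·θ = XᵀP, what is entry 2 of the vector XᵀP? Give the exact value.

Entry 2 ↔ basis h, so (XᵀP)_{2} = Σᵢ (h)·Pᵢ = (2)·(-2) + (3)·(-8) + (4)·(-12) + (7)·(-44) = -384.

-384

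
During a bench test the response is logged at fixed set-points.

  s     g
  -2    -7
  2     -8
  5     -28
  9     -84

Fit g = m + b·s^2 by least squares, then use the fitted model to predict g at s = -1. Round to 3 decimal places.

ĝ = -4.420

The normal equations are: 4·m + 114·b = -127;  114·m + 7218·b = -7564.
det = 4·7218 − 114² = 15876.
m = ((-127)·7218 − 114·(-7564))/15876 = -185/54; b = (4·(-7564) − 114·(-127))/15876 = -161/162.
At s = -1: ĝ = (-185/54)·(1) + (-161/162)·(1) = -358/81.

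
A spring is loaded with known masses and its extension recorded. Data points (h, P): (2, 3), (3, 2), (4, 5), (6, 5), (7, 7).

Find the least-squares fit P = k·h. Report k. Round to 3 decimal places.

XᵀX·[k]ᵀ = XᵀP reads: 114·k = 111.
(Σh·h = 114, Σh·P = 111.)
k = 111/114 = 0.973684.

k = 0.974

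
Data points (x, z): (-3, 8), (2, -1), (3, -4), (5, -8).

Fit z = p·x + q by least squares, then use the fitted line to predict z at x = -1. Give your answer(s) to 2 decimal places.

ẑ = 4.23

Compute the Gram sums: Σx·x = 47, Σx = 7, Σ1 = 4.
Moment sums: Σx·z = -78, Σz = -5.
Normal equations: [[47, 7]; [7, 4]]·[p, q]ᵀ = [-78, -5]ᵀ.
Eliminating q: 4·(row 1) − 7·(row 2) gives 139·p = 4·(-78) − 7·(-5) = -277, so p = -277/139.
Then q = ((-5) − 7·(-277/139))/4 = 311/139.
At x = -1: ẑ = (-277/139)·(-1) + (311/139)·(1) = 588/139.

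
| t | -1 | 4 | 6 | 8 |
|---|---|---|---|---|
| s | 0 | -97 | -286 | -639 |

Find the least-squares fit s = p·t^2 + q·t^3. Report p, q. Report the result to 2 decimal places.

The normal system MᵀM·[p, q]ᵀ = Mᵀs is [[5649, 41567]; [41567, 312897]]·[p, q]ᵀ = [-52744, -395152]ᵀ.
det = 5649·312897 − 41567² = 39739664.
p = ((-52744)·312897 − 41567·(-395152))/39739664 = -9769523/4967458; q = (5649·(-395152) − 41567·(-52744))/39739664 = -4975475/4967458.

p = -1.97, q = -1.00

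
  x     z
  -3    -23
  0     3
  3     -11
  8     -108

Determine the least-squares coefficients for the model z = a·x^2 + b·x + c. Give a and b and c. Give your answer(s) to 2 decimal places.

Entries of MᵀM: Σx^2·x^2 = 4258, Σx^2·x = 512, Σx^2 = 82, Σx·x = 82, Σx = 8, Σ1 = 4.
For Mᵀz: Σx^2·z = -7218, Σx·z = -828, Σz = -139.
MᵀM·[a, b, c]ᵀ = Mᵀz becomes [[4258, 512, 82]; [512, 82, 8]; [82, 8, 4]]·[a, b, c]ᵀ = [-7218, -828, -139]ᵀ.
Row-reducing yields a = -10769/5442, b = 5716/2721, c = 8791/5442.

a = -1.98, b = 2.10, c = 1.62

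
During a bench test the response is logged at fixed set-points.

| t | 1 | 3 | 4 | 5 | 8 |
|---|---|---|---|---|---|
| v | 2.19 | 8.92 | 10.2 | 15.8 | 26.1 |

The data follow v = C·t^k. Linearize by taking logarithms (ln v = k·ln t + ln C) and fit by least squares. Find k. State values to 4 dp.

With ln vᵢ as the transformed response and ln tᵢ as the regressor:
Σln t = 6.1738, Σ(ln t)² = 10.0431, Σln v = 11.3165, Σln t·ln v = 16.8487.
Equations: 10.0431·k + 6.1738·ln C = 16.8487;  6.1738·k + 5·ln C = 11.3165.
Solving (det = 12.1000): k = 1.18822, ln C = 0.79614.

k = 1.1882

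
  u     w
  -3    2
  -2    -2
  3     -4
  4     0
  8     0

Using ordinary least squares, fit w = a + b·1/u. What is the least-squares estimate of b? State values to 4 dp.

Normal-equation sums: Σ1 = 5, Σ1/u = -1/8, Σ1/u·1/u = 317/576.
Right-hand side: Σw = -4, Σ1/u·w = -1.
Determinant 5·(317/576) − (-1/8)² = 197/72.
a = ((-4)·(317/576) − (-1/8)·(-1))/(197/72) = -335/394; b = (5·(-1) − (-1/8)·(-4))/(197/72) = -396/197.

b = -2.0102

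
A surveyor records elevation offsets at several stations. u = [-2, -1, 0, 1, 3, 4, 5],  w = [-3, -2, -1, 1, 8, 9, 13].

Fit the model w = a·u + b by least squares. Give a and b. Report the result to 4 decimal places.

a = 2.3562, b = 0.2055

Setting ∂/∂a … = 0 gives: 56·a + 10·b = 134;  10·a + 7·b = 25.
det = 56·7 − 10² = 292.
a = (134·7 − 10·25)/292 = 172/73; b = (56·25 − 10·134)/292 = 15/73.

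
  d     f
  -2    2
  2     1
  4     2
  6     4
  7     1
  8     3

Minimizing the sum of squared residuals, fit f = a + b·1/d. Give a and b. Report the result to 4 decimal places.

a = 2.2288, b = -0.5447

With design matrix A, AᵀA = [[6, 115/168]; [115/168, 17677/28224]] and Aᵀf = [13, 199/168]ᵀ.
Δ = 6·(17677/28224) − (115/168)² = 92837/28224.
a = (13·(17677/28224) − (115/168)·(199/168))/(92837/28224) = 4812/2159; b = (6·(199/168) − (115/168)·13)/(92837/28224) = -1176/2159.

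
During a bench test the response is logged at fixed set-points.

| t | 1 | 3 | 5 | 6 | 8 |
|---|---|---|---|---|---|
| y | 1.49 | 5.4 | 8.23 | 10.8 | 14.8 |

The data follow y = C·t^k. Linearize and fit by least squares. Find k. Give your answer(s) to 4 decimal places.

Let Y = ln y. Fitting Y = k·ln t + ln C by least squares:
Σln t = 6.5793, Σ(ln t)² = 11.3317, Σln y = 9.2671, Σln t·ln y = 15.1119.
Normal system: [[11.3317, 6.5793]; [6.5793, 5]]·[k, ln C]ᵀ = [15.1119, 9.2671]ᵀ.
Δ = 11.3317·5 − (6.5793)² = 13.3720; k = (15.1119·5 − 6.5793·9.2671)/13.3720 = 1.09100, ln C = (11.3317·9.2671 − 6.5793·15.1119)/13.3720 = 0.41783.

k = 1.0910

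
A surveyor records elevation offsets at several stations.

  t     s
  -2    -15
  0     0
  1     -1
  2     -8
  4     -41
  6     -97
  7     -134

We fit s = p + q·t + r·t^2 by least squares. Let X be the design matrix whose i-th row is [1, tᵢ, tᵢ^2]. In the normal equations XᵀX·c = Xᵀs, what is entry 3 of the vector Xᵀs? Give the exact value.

Entry 3 ↔ basis t^2, so (Xᵀs)_{3} = Σᵢ (t^2)·sᵢ = (4)·(-15) + (0)·(0) + (1)·(-1) + (4)·(-8) + (16)·(-41) + (36)·(-97) + (49)·(-134) = -10807.

-10807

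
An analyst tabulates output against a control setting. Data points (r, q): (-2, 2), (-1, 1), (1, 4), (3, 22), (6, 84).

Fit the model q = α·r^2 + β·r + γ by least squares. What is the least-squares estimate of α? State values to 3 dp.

XᵀX·[α, β, γ]ᵀ = Xᵀq reads: 1395·α + 235·β + 51·γ = 3235;  235·α + 51·β + 7·γ = 569;  51·α + 7·β + 5·γ = 113.
Inverting the 3×3 Gram matrix, [α, β, γ]ᵀ = [23235/11596, 23359/11596, -3815/5798]ᵀ.

α = 2.004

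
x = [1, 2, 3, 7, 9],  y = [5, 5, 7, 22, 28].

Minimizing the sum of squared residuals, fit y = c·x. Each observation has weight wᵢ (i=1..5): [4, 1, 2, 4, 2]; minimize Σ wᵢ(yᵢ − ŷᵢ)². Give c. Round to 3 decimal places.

c = 3.104

With design matrix M, MᵀWM = [[384]] and MᵀWy = [1192]ᵀ.
Hence c = 1192 / 384 ≈ 3.10417.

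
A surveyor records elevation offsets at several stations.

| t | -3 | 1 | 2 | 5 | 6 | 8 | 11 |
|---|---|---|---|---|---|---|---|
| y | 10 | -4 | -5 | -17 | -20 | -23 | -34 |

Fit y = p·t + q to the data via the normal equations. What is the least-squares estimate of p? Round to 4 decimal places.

AᵀA·[p, q]ᵀ = Aᵀy reads: 260·p + 30·q = -807;  30·p + 7·q = -93.
(Σt·t = 260, Σt = 30, Σ1 = 7, Σt·y = -807, Σy = -93.)
Eliminating q: 7·(row 1) − 30·(row 2) gives 920·p = 7·(-807) − 30·(-93) = -2859, so p = -2859/920.
Then q = ((-93) − 30·(-2859/920))/7 = 3/92.

p = -3.1076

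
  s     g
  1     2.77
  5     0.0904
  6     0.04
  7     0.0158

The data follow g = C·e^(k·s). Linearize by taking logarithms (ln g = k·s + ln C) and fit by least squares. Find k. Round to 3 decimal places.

k = -0.857

Taking logs, ln g = k·s + ln C, so regress ln g on s.
Σs = 19.0000, Σ(s)² = 111.0000, Σln g = -8.7513, Σs·ln g = -59.3462.
Normal system: [[111.0000, 19.0000]; [19.0000, 4]]·[k, ln C]ᵀ = [-59.3462, -8.7513]ᵀ.
Δ = 111.0000·4 − (19.0000)² = 83.0000; k = (-59.3462·4 − 19.0000·-8.7513)/83.0000 = -0.85675, ln C = (111.0000·-8.7513 − 19.0000·-59.3462)/83.0000 = 1.88174.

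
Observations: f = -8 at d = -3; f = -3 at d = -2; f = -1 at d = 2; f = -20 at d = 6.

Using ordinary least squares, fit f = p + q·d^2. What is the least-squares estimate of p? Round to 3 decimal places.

p = -0.801

MᵀM·[p, q]ᵀ = Mᵀf reads: 4·p + 53·q = -32;  53·p + 1409·q = -808.
Eliminating q: 1409·(row 1) − 53·(row 2) gives 2827·p = 1409·(-32) − 53·(-808) = -2264, so p = -2264/2827.
Then q = ((-808) − 53·(-2264/2827))/1409 = -1536/2827.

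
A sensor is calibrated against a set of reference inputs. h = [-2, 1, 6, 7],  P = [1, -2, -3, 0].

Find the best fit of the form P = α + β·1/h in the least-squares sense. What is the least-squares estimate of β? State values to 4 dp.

β = -1.9310

The normal system MᵀM·[α, β]ᵀ = MᵀP is [[4, 17/21]; [17/21, 1145/882]]·[α, β]ᵀ = [-4, -3]ᵀ.
Δ = 4·(1145/882) − (17/21)² = 667/147.
α = ((-4)·(1145/882) − (17/21)·(-3))/(667/147) = -53/87; β = (4·(-3) − (17/21)·(-4))/(667/147) = -56/29.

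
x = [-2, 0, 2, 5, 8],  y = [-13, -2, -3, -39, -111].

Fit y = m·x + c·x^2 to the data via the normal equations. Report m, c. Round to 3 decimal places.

Forming MᵀM = [[97, 637]; [637, 4753]] and Mᵀy = [-1063, -8143]ᵀ gives MᵀM·[m, c]ᵀ = Mᵀy.
Δ = 97·4753 − 637² = 55272.
m = ((-1063)·4753 − 637·(-8143))/55272 = 229/94; c = (97·(-8143) − 637·(-1063))/55272 = -9395/4606.

m = 2.436, c = -2.040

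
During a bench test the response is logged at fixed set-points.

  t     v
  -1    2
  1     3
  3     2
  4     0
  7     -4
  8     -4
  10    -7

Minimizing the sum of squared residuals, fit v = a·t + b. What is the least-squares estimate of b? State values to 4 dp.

b = 3.0732

Entries of AᵀA: Σt·t = 240, Σt = 32, Σ1 = 7.
Right-hand side: Σt·v = -123, Σv = -8.
Normal equations: [[240, 32]; [32, 7]]·[a, b]ᵀ = [-123, -8]ᵀ.
det = 240·7 − 32² = 656.
a = ((-123)·7 − 32·(-8))/656 = -605/656; b = (240·(-8) − 32·(-123))/656 = 126/41.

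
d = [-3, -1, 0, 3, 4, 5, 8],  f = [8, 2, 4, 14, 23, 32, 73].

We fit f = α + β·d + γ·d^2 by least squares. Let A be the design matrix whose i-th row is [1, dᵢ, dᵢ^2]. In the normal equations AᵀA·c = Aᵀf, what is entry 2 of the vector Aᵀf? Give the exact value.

852

Entry 2 ↔ basis d, so (Aᵀf)_{2} = Σᵢ (d)·fᵢ = (-3)·(8) + (-1)·(2) + (0)·(4) + (3)·(14) + (4)·(23) + (5)·(32) + (8)·(73) = 852.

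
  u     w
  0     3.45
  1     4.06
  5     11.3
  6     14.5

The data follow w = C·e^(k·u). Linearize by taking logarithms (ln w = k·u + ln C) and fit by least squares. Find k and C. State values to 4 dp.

k = 0.2444, C = 3.3248

Taking logs, ln w = k·u + ln C, so regress ln w on u.
Sums: Σu = 12.0000, Σ(u)² = 62.0000, Σln w = 7.7385, Σu·ln w = 29.5701.
Normal system: [[62.0000, 12.0000]; [12.0000, 4]]·[k, ln C]ᵀ = [29.5701, 7.7385]ᵀ.
Solving (det = 104.0000): k = 0.24441, ln C = 1.20141, so C = exp(1.20141) = 3.32480.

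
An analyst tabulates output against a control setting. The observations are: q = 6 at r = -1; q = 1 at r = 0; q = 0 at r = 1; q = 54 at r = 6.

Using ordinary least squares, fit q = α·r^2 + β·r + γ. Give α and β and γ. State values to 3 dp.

α = 1.972, β = -3.002, γ = 1.018

Forming AᵀA = [[1298, 216, 38]; [216, 38, 6]; [38, 6, 4]] and Aᵀq = [1950, 318, 61]ᵀ gives AᵀA·[α, β, γ]ᵀ = Aᵀq.
Solving the 3×3 system (Gaussian elimination) gives α = 3731/1892, β = -5679/1892, γ = 1927/1892.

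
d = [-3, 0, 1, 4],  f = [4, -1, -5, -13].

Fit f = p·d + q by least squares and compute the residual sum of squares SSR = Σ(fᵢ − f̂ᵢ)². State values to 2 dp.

Setting ∂/∂p … = 0 gives: 26·p + 2·q = -69;  2·p + 4·q = -15.
(Σd·d = 26, Σd = 2, Σ1 = 4, Σd·f = -69, Σf = -15.)
Δ = 26·4 − 2² = 100.
p = ((-69)·4 − 2·(-15))/100 = -123/50; q = (26·(-15) − 2·(-69))/100 = -63/25.
Residuals: -43/50, 38/25, -1/50, -16/25; SSR = 173/50.

SSR = 3.46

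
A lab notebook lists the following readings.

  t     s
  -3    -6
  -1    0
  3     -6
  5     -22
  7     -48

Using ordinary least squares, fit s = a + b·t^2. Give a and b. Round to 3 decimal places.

The normal equations are: 5·a + 93·b = -82;  93·a + 3189·b = -3010.
Δ = 5·3189 − 93² = 7296.
a = ((-82)·3189 − 93·(-3010))/7296 = 48/19; b = (5·(-3010) − 93·(-82))/7296 = -58/57.

a = 2.526, b = -1.018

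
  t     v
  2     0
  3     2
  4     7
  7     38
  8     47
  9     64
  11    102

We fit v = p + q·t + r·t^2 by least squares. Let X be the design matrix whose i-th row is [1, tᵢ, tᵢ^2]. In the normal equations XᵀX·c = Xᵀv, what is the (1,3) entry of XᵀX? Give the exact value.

344

Row 1 ↔ basis 1, column 3 ↔ basis t^2, so (XᵀX)_{1,3} = Σᵢ t^2 = (1)·(4) + (1)·(9) + (1)·(16) + (1)·(49) + (1)·(64) + (1)·(81) + (1)·(121) = 344.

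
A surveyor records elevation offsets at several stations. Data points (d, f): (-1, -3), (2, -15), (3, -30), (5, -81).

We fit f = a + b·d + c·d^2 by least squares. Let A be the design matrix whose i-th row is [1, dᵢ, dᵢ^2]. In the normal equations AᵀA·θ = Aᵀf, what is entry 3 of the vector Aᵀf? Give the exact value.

-2358

Entry 3 ↔ basis d^2, so (Aᵀf)_{3} = Σᵢ (d^2)·fᵢ = (1)·(-3) + (4)·(-15) + (9)·(-30) + (25)·(-81) = -2358.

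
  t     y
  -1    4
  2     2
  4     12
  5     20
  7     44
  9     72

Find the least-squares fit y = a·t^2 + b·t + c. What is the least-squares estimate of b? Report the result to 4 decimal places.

b = -1.3867

MᵀM·[a, b, c]ᵀ = Mᵀy reads: 9860·a + 1268·b + 176·c = 8692;  1268·a + 176·b + 26·c = 1104;  176·a + 26·b + 6·c = 154.
(Σt^2·t^2 = 9860, Σt^2·t = 1268, Σt^2 = 176, Σt·t = 176, Σt = 26, Σ1 = 6, Σt^2·y = 8692, Σt·y = 1104, Σy = 154.)
Solving the 3×3 system (Gaussian elimination) gives a = 16400/15801, b = -21911/15801, c = 6480/5267.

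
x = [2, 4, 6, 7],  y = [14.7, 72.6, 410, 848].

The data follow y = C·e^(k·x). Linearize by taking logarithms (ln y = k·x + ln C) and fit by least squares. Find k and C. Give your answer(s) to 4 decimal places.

k = 0.8194, C = 2.8313

Let Y = ln y. Fitting Y = k·x + ln C by least squares:
Σx = 19.0000, Σ(x)² = 105.0000, Σln y = 19.7319, Σx·ln y = 105.8127.
Normal system: [[105.0000, 19.0000]; [19.0000, 4]]·[k, ln C]ᵀ = [105.8127, 19.7319]ᵀ.
Δ = 105.0000·4 − (19.0000)² = 59.0000; k = (105.8127·4 − 19.0000·19.7319)/59.0000 = 0.81942, ln C = (105.0000·19.7319 − 19.0000·105.8127)/59.0000 = 1.04074, so C = exp(1.04074) = 2.83131.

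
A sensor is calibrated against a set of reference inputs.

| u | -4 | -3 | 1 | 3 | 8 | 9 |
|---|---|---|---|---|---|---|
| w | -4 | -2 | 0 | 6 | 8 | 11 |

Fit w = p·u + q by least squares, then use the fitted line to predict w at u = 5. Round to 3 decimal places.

Setting ∂/∂p … = 0 gives: 180·p + 14·q = 203;  14·p + 6·q = 19.
(Σu·u = 180, Σu = 14, Σ1 = 6, Σu·w = 203, Σw = 19.)
Eliminating q: 6·(row 1) − 14·(row 2) gives 884·p = 6·203 − 14·19 = 952, so p = 14/13.
Then q = (19 − 14·(14/13))/6 = 17/26.
At u = 5: ŵ = (14/13)·(5) + (17/26)·(1) = 157/26.

ŵ = 6.038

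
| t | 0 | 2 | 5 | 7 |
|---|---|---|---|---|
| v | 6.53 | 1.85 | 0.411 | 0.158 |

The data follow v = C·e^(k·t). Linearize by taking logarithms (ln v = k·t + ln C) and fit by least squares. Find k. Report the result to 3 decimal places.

With ln vᵢ as the transformed response and tᵢ as the regressor:
XᵀX = [[78.0000, 14.0000]; [14.0000, 4]], rhs = [-16.1316, -0.2427]ᵀ  (here Σt = 14.0000, Σ(t)² = 78.0000, Σln v = -0.2427, Σt·ln v = -16.1316).
Δ = 78.0000·4 − (14.0000)² = 116.0000; k = (-16.1316·4 − 14.0000·-0.2427)/116.0000 = -0.52697, ln C = (78.0000·-0.2427 − 14.0000·-16.1316)/116.0000 = 1.78370.

k = -0.527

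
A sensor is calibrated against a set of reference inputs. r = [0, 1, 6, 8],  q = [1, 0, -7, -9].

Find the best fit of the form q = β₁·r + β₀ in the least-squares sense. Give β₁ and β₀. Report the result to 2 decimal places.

From the data, Σr·r = 101, Σr = 15, Σ1 = 4.
For Mᵀq: Σr·q = -114, Σq = -15.
Normal equations: [[101, 15]; [15, 4]]·[β₁, β₀]ᵀ = [-114, -15]ᵀ.
det = 101·4 − 15² = 179.
β₁ = ((-114)·4 − 15·(-15))/179 = -231/179; β₀ = (101·(-15) − 15·(-114))/179 = 195/179.

β₁ = -1.29, β₀ = 1.09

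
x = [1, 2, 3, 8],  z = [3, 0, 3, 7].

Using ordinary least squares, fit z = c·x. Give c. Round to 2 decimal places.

c = 0.87

Sums needed: Σx·x = 78.
Moment sums: Σx·z = 68.
Hence c = 68 / 78 ≈ 0.871795.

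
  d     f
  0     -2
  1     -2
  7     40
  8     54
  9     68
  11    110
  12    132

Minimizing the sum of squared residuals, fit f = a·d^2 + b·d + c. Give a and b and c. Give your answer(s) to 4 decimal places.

With design matrix X, XᵀX = [[48436, 4644, 460]; [4644, 460, 48]; [460, 48, 7]] and Xᵀf = [43240, 4116, 400]ᵀ.
Inverting the 3×3 Gram matrix, [a, b, c]ᵀ = [25229/23818, -37281/23818, -20618/11909]ᵀ.

a = 1.0592, b = -1.5652, c = -1.7313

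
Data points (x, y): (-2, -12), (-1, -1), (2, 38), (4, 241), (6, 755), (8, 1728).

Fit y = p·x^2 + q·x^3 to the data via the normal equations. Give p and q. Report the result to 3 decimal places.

Forming AᵀA = [[5681, 41567]; [41567, 313025]] and Aᵀy = [141731, 1063641]ᵀ gives AᵀA·[p, q]ᵀ = Aᵀy.
Eliminating q: 313025·(row 1) − 41567·(row 2) gives 50479536·p = 313025·141731 − 41567·1063641 = 152980828, so p = 38245207/12619884.
Then q = (1063641 − 41567·(38245207/12619884))/313025 = 37803011/12619884.

p = 3.031, q = 2.996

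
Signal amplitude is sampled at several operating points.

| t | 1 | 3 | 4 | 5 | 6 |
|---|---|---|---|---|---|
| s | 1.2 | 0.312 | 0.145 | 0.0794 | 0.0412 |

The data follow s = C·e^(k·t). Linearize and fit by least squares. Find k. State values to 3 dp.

Taking logs, ln s = k·t + ln C, so regress ln s on t.
Σt = 19.0000, Σ(t)² = 87.0000, Σln s = -8.6360, Σt·ln s = -42.8382.
Normal system: [[87.0000, 19.0000]; [19.0000, 5]]·[k, ln C]ᵀ = [-42.8382, -8.6360]ᵀ.
Δ = 87.0000·5 − (19.0000)² = 74.0000; k = (-42.8382·5 − 19.0000·-8.6360)/74.0000 = -0.67712, ln C = (87.0000·-8.6360 − 19.0000·-42.8382)/74.0000 = 0.84583.

k = -0.677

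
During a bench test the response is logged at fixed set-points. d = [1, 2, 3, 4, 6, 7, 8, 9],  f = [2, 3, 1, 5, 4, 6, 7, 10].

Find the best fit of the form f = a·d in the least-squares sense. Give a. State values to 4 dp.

Compute the Gram sums: Σd·d = 260.
For Mᵀf: Σd·f = 243.
MᵀM·[a]ᵀ = Mᵀf becomes [[260]]·[a]ᵀ = [243]ᵀ.
a = 243/260 = 0.934615.

a = 0.9346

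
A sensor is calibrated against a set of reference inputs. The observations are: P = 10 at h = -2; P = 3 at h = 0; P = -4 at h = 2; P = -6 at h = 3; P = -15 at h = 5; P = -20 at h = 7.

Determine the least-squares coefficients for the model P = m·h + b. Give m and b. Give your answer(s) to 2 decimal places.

m = -3.38, b = 3.12

Sums needed: Σh·h = 91, Σh = 15, Σ1 = 6.
And Σh·P = -261, ΣP = -32.
So AᵀA·[m, b]ᵀ = AᵀP: [[91, 15]; [15, 6]]·[m, b]ᵀ = [-261, -32]ᵀ.
det = 91·6 − 15² = 321.
m = ((-261)·6 − 15·(-32))/321 = -362/107; b = (91·(-32) − 15·(-261))/321 = 1003/321.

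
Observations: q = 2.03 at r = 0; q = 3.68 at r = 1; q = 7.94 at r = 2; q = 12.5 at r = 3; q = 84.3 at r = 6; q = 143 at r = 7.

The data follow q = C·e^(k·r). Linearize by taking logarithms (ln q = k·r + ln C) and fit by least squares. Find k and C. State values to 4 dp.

k = 0.6099, C = 2.0881

Let Y = ln q. Fitting Y = k·r + ln C by least squares:
AᵀA = [[99.0000, 19.0000]; [19.0000, 6]], rhs = [74.3701, 16.0058]ᵀ  (here Σr = 19.0000, Σ(r)² = 99.0000, Σln q = 16.0058, Σr·ln q = 74.3701).
Solving (det = 233.0000): k = 0.60992, ln C = 0.73624, so C = exp(0.73624) = 2.08807.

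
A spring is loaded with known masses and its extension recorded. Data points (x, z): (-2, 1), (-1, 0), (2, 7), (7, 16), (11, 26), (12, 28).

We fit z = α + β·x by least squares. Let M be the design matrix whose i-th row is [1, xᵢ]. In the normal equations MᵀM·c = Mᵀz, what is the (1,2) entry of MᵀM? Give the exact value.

Row 1 ↔ basis 1, column 2 ↔ basis x, so (MᵀM)_{1,2} = Σᵢ x = (1)·(-2) + (1)·(-1) + (1)·(2) + (1)·(7) + (1)·(11) + (1)·(12) = 29.

29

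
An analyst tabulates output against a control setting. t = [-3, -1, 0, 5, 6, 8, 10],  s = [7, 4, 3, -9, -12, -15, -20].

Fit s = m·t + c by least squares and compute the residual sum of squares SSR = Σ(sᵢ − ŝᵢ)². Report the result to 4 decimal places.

SSR = 3.9529

Entries of XᵀX: Σt·t = 235, Σt = 25, Σ1 = 7.
For Xᵀs: Σt·s = -462, Σs = -42.
So XᵀX·[m, c]ᵀ = Xᵀs: [[235, 25]; [25, 7]]·[m, c]ᵀ = [-462, -42]ᵀ.
Δ = 235·7 − 25² = 1020.
m = ((-462)·7 − 25·(-42))/1020 = -182/85; c = (235·(-42) − 25·(-462))/1020 = 28/17.
Residuals: -91/85, 18/85, 23/17, 1/17, -4/5, 41/85, -4/17; SSR = 336/85.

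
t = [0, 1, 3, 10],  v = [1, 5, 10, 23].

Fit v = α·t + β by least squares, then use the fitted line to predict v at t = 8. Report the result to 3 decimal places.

v̂ = 19.230

Compute the Gram sums: Σt·t = 110, Σt = 14, Σ1 = 4.
And Σt·v = 265, Σv = 39.
XᵀX·[α, β]ᵀ = Xᵀv becomes [[110, 14]; [14, 4]]·[α, β]ᵀ = [265, 39]ᵀ.
Δ = 110·4 − 14² = 244.
α = (265·4 − 14·39)/244 = 257/122; β = (110·39 − 14·265)/244 = 145/61.
At t = 8: v̂ = (257/122)·(8) + (145/61)·(1) = 1173/61.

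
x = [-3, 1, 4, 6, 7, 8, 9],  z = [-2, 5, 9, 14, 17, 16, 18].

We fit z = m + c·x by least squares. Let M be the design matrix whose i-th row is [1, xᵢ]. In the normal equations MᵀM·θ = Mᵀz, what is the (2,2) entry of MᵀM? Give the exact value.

256

Row 2 ↔ basis x, column 2 ↔ basis x, so (MᵀM)_{2,2} = Σᵢ (x)·(x) = (-3)·(-3) + (1)·(1) + (4)·(4) + (6)·(6) + (7)·(7) + (8)·(8) + (9)·(9) = 256.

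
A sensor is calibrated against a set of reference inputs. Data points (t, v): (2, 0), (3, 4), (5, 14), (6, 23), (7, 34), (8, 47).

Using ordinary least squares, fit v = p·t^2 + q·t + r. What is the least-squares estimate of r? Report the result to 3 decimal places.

r = 1.629

The normal equations are: 8515·p + 1231·q + 187·r = 5888;  1231·p + 187·q + 31·r = 834;  187·p + 31·q + 6·r = 122.
(Σt^2·t^2 = 8515, Σt^2·t = 1231, Σt^2 = 187, Σt·t = 187, Σt = 31, Σ1 = 6, Σt^2·v = 5888, Σt·v = 834, Σv = 122.)
Row-reducing yields p = 869/840, q = -2201/840, r = 57/35.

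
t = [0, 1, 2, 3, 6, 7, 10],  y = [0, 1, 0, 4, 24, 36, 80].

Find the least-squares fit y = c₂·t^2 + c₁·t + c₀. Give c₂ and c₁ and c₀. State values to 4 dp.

The normal equations are: 13795·c₂ + 1595·c₁ + 199·c₀ = 10665;  1595·c₂ + 199·c₁ + 29·c₀ = 1209;  199·c₂ + 29·c₁ + 7·c₀ = 145.
Row-reducing yields c₂ = 2119/2151, c₁ = -4114/2151, c₀ = 1360/2151.

c₂ = 0.9851, c₁ = -1.9126, c₀ = 0.6323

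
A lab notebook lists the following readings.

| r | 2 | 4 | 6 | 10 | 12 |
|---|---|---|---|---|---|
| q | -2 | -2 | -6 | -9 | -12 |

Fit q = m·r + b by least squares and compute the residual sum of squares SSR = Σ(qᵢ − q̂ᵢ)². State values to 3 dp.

SSR = 3.116

MᵀM·[m, b]ᵀ = Mᵀq reads: 300·m + 34·b = -282;  34·m + 5·b = -31.
det = 300·5 − 34² = 344.
m = ((-282)·5 − 34·(-31))/344 = -89/86; b = (300·(-31) − 34·(-282))/344 = 36/43.
Residuals: -33/43, 56/43, -27/43, 22/43, -18/43; SSR = 134/43.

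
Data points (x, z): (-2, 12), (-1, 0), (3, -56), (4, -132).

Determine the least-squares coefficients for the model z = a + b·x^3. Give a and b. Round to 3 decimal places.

a = -2.808, b = -2.009

The normal system MᵀM·[a, b]ᵀ = Mᵀz is [[4, 82]; [82, 4890]]·[a, b]ᵀ = [-176, -10056]ᵀ.
Eliminating b: 4890·(row 1) − 82·(row 2) gives 12836·a = 4890·(-176) − 82·(-10056) = -36048, so a = -9012/3209.
Then b = ((-10056) − 82·(-9012/3209))/4890 = -6448/3209.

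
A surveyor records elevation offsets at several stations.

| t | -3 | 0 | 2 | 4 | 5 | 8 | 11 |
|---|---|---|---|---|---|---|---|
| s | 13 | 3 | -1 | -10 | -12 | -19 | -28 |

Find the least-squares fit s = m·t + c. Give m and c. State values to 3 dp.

Setting ∂/∂m … = 0 gives: 239·m + 27·c = -601;  27·m + 7·c = -54.
(Σt·t = 239, Σt = 27, Σ1 = 7, Σt·s = -601, Σs = -54.)
Determinant 239·7 − 27² = 944.
m = ((-601)·7 − 27·(-54))/944 = -2749/944; c = (239·(-54) − 27·(-601))/944 = 3321/944.

m = -2.912, c = 3.518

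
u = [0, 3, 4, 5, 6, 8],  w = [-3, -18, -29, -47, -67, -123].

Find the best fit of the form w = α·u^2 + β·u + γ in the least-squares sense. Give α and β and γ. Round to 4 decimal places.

α = -2.0771, β = 1.6961, γ = -3.2567

Setting ∂/∂α … = 0 gives: 6354·α + 944·β + 150·γ = -12085;  944·α + 150·β + 26·γ = -1791;  150·α + 26·β + 6·γ = -287.
Row-reducing yields α = -2399/1155, β = 653/385, γ = -7523/2310.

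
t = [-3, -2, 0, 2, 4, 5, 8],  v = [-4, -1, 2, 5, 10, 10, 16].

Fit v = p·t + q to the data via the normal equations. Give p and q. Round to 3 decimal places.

p = 1.766, q = 1.897

Compute the Gram sums: Σt·t = 122, Σt = 14, Σ1 = 7.
Moment sums: Σt·v = 242, Σv = 38.
Normal equations: [[122, 14]; [14, 7]]·[p, q]ᵀ = [242, 38]ᵀ.
Δ = 122·7 − 14² = 658.
p = (242·7 − 14·38)/658 = 83/47; q = (122·38 − 14·242)/658 = 624/329.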